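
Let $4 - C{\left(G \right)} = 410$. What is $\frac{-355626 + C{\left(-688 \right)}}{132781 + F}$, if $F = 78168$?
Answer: $- \frac{356032}{210949} \approx -1.6878$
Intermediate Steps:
$C{\left(G \right)} = -406$ ($C{\left(G \right)} = 4 - 410 = -406$)
$\frac{-355626 + C{\left(-688 \right)}}{132781 + F} = \frac{-355626 - 406}{132781 + 78168} = - \frac{356032}{210949}$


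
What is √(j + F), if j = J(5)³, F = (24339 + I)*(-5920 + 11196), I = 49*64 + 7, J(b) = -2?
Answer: 4*√9062189 ≈ 12041.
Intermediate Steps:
I = 3143 (I = 3136 + 7 = 3143)
F = 144995032 (F = (24339 + 3143)*(-5920 + 11196) = 27482*5276 = 144995032)
j = -8 (j = (-2)³ = -8)
√(j + F) = √(-8 + 144995032) = √144995024 = 4*√9062189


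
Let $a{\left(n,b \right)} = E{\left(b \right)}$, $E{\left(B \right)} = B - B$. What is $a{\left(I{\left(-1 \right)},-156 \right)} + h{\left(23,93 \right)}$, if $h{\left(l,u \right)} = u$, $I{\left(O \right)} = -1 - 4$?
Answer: $93$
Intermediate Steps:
$I{\left(O \right)} = -5$ ($I{\left(O \right)} = -1 - 4 = -5$)
$E{\left(B \right)} = 0$
$a{\left(n,b \right)} = 0$
$a{\left(I{\left(-1 \right)},-156 \right)} + h{\left(23,93 \right)} = 0 + 93 = 93$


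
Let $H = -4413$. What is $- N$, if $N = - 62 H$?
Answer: $-273606$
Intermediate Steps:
$N = 273606$ ($N = \left(-62\right) \left(-4413\right) = 273606$)
$- N = \left(-1\right) 273606 = -273606$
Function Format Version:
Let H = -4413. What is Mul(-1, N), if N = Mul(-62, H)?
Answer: -273606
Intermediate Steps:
N = 273606 (N = Mul(-62, -4413) = 273606)
Mul(-1, N) = Mul(-1, 273606) = -273606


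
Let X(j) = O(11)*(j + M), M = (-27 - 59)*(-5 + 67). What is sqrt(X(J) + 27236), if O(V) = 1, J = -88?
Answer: 6*sqrt(606) ≈ 147.70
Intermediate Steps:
M = -5332 (M = -86*62 = -5332)
X(j) = -5332 + j (X(j) = 1*(j - 5332) = 1*(-5332 + j) = -5332 + j)
sqrt(X(J) + 27236) = sqrt((-5332 - 88) + 27236) = sqrt(-5420 + 27236) = sqrt(21816) = 6*sqrt(606)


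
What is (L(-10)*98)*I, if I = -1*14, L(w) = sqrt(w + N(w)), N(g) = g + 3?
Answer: -1372*I*sqrt(17) ≈ -5656.9*I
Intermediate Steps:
N(g) = 3 + g
L(w) = sqrt(3 + 2*w) (L(w) = sqrt(w + (3 + w)) = sqrt(3 + 2*w))
I = -14
(L(-10)*98)*I = (sqrt(3 + 2*(-10))*98)*(-14) = (sqrt(3 - 20)*98)*(-14) = (sqrt(-17)*98)*(-14) = ((I*sqrt(17))*98)*(-14) = (98*I*sqrt(17))*(-14) = -1372*I*sqrt(17)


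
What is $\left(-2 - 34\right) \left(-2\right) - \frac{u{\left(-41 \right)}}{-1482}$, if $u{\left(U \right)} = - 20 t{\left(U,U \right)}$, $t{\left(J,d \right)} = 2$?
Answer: $\frac{53332}{741} \approx 71.973$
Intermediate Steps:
$u{\left(U \right)} = -40$ ($u{\left(U \right)} = \left(-20\right) 2 = -40$)
$\left(-2 - 34\right) \left(-2\right) - \frac{u{\left(-41 \right)}}{-1482} = \left(-2 - 34\right) \left(-2\right) - - \frac{40}{-1482} = \left(-36\right) \left(-2\right) - \left(-40\right) \left(- \frac{1}{1482}\right) = 72 - \frac{20}{741} = \frac{53332}{741}$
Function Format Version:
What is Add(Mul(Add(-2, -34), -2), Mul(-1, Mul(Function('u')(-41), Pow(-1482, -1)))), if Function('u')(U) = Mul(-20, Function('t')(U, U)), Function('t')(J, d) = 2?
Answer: Rational(53332, 741) ≈ 71.973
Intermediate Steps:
Function('u')(U) = -40 (Function('u')(U) = Mul(-20, 2) = -40)
Add(Mul(Add(-2, -34), -2), Mul(-1, Mul(Function('u')(-41), Pow(-1482, -1)))) = Add(Mul(Add(-2, -34), -2), Mul(-1, Mul(-40, Pow(-1482, -1)))) = Add(Mul(-36, -2), Mul(-1, Mul(-40, Rational(-1, 1482)))) = Add(72, Mul(-1, Rational(20, 741))) = Add(72, Rational(-20, 741)) = Rational(53332, 741)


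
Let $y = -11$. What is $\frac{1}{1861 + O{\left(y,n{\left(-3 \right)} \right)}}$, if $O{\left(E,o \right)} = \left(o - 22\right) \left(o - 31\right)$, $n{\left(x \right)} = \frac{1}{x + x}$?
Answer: $\frac{36}{91867} \approx 0.00039187$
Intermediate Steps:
$n{\left(x \right)} = \frac{1}{2 x}$
$O{\left(E,o \right)} = \left(-31 + o\right) \left(-22 + o\right)$ ($O{\left(E,o \right)} = \left(-22 + o\right) \left(-31 + o\right) = \left(-31 + o\right) \left(-22 + o\right)$)
$\frac{1}{1861 + O{\left(y,n{\left(-3 \right)} \right)}} = \frac{1}{1861 + \left(682 + \left(\frac{1}{2 \left(-3\right)}\right)^{2} - 53 \frac{1}{2 \left(-3\right)}\right)} = \frac{1}{1861 + \left(682 + \left(\frac{1}{2} \left(- \frac{1}{3}\right)\right)^{2} - 53 \cdot \frac{1}{2} \left(- \frac{1}{3}\right)\right)} = \frac{1}{1861 + \left(682 + \left(- \frac{1}{6}\right)^{2} - - \frac{53}{6}\right)} = \frac{1}{1861 + \left(682 + \frac{1}{36} + \frac{53}{6}\right)} = \frac{1}{1861 + \frac{24871}{36}} = \frac{1}{\frac{91867}{36}} = \frac{36}{91867}$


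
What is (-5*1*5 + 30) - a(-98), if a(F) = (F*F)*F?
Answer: 941197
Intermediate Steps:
a(F) = F³ (a(F) = F²*F = F³)
(-5*1*5 + 30) - a(-98) = (-5*1*5 + 30) - 1*(-98)³ = (-5*5 + 30) - 1*(-941192) = (-25 + 30) + 941192 = 5 + 941192 = 941197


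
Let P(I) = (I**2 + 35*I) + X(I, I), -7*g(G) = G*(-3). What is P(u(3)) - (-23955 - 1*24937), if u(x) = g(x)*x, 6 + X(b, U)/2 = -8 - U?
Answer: 2401302/49 ≈ 49006.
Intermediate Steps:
X(b, U) = -28 - 2*U (X(b, U) = -12 + 2*(-8 - U) = -12 + (-16 - 2*U) = -28 - 2*U)
g(G) = 3*G/7 (g(G) = -G*(-3)/7 = -(-3)*G/7 = 3*G/7)
u(x) = 3*x**2/7 (u(x) = (3*x/7)*x = 3*x**2/7)
P(I) = -28 + I**2 + 33*I (P(I) = (I**2 + 35*I) + (-28 - 2*I) = -28 + I**2 + 33*I)
P(u(3)) - (-23955 - 1*24937) = (-28 + ((3/7)*3**2)**2 + 33*((3/7)*3**2)) - (-23955 - 1*24937) = (-28 + ((3/7)*9)**2 + 33*((3/7)*9)) - (-23955 - 24937) = (-28 + (27/7)**2 + 33*(27/7)) - 1*(-48892) = (-28 + 729/49 + 891/7) + 48892 = 5594/49 + 48892 = 2401302/49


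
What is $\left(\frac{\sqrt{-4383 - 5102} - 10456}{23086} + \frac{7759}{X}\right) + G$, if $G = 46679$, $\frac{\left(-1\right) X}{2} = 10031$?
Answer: $\frac{1544218009563}{33082238} + \frac{i \sqrt{9485}}{23086} \approx 46678.0 + 0.0042186 i$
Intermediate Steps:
$X = -20062$ ($X = \left(-2\right) 10031 = -20062$)
$\left(\frac{\sqrt{-4383 - 5102} - 10456}{23086} + \frac{7759}{X}\right) + G = \left(\frac{\sqrt{-4383 - 5102} - 10456}{23086} + \frac{7759}{-20062}\right) + 46679 = \left(\left(\sqrt{-9485} - 10456\right) \frac{1}{23086} + 7759 \left(- \frac{1}{20062}\right)\right) + 46679 = \left(\left(i \sqrt{9485} - 10456\right) \frac{1}{23086} - \frac{7759}{20062}\right) + 46679 = \left(\left(-10456 + i \sqrt{9485}\right) \frac{1}{23086} - \frac{7759}{20062}\right) + 46679 = \left(\left(- \frac{5228}{11543} + \frac{i \sqrt{9485}}{23086}\right) - \frac{7759}{20062}\right) + 46679 = \left(- \frac{27778039}{33082238} + \frac{i \sqrt{9485}}{23086}\right) + 46679 = \frac{1544218009563}{33082238} + \frac{i \sqrt{9485}}{23086}$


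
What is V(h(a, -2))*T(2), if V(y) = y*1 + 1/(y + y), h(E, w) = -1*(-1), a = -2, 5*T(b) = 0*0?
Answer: 0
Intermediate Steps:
T(b) = 0 (T(b) = (0*0)/5 = (1/5)*0 = 0)
h(E, w) = 1
V(y) = y + 1/(2*y)
V(h(a, -2))*T(2) = (1 + (1/2)/1)*0 = (1 + (1/2)*1)*0 = (1 + 1/2)*0 = (3/2)*0 = 0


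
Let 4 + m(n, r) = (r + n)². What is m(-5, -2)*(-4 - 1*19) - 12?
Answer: -1047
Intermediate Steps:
m(n, r) = -4 + (n + r)² (m(n, r) = -4 + (r + n)² = -4 + (n + r)²)
m(-5, -2)*(-4 - 1*19) - 12 = (-4 + (-5 - 2)²)*(-4 - 1*19) - 12 = (-4 + (-7)²)*(-4 - 19) - 12 = (-4 + 49)*(-23) - 12 = 45*(-23) - 12 = -1035 - 12 = -1047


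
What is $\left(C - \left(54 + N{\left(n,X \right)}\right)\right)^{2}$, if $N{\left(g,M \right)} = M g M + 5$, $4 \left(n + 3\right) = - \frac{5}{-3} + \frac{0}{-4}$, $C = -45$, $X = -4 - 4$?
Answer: $\frac{33856}{9} \approx 3761.8$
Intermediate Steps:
$X = -8$
$n = - \frac{31}{12}$ ($n = -3 + \frac{- \frac{5}{-3} + \frac{0}{-4}}{4} = -3 + \frac{\left(-5\right) \left(- \frac{1}{3}\right) + 0 \left(- \frac{1}{4}\right)}{4} = -3 + \frac{\frac{5}{3} + 0}{4} = -3 + \frac{1}{4} \cdot \frac{5}{3} = -3 + \frac{5}{12} = - \frac{31}{12} \approx -2.5833$)
$N{\left(g,M \right)} = 5 + g M^{2}$ ($N{\left(g,M \right)} = g M^{2} + 5 = 5 + g M^{2}$)
$\left(C - \left(54 + N{\left(n,X \right)}\right)\right)^{2} = \left(-45 - \left(59 - \frac{496}{3}\right)\right)^{2} = \left(-45 - - \frac{319}{3}\right)^{2} = \left(-45 + \left(-54 + \frac{481}{3}\right)\right)^{2} = \left(-45 + \frac{319}{3}\right)^{2} = \left(\frac{184}{3}\right)^{2} = \frac{33856}{9}$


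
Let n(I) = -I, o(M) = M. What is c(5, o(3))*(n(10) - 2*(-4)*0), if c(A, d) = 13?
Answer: -130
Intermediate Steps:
c(5, o(3))*(n(10) - 2*(-4)*0) = 13*(-1*10 - 2*(-4)*0) = 13*(-10 + 8*0) = 13*(-10 + 0) = 13*(-10) = -130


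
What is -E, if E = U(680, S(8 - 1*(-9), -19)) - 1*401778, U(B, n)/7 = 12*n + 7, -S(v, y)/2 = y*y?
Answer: 462377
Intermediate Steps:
S(v, y) = -2*y**2 (S(v, y) = -2*y*y = -2*y**2)
U(B, n) = 49 + 84*n (U(B, n) = 7*(12*n + 7) = 7*(7 + 12*n) = 49 + 84*n)
E = -462377 (E = (49 + 84*(-2*(-19)**2)) - 1*401778 = (49 + 84*(-2*361)) - 401778 = (49 + 84*(-722)) - 401778 = (49 - 60648) - 401778 = -60599 - 401778 = -462377)
-E = -1*(-462377) = 462377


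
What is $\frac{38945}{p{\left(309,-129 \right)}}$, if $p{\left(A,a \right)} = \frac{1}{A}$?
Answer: $12034005$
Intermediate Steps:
$\frac{38945}{p{\left(309,-129 \right)}} = \frac{38945}{\frac{1}{309}} = 38945 \frac{1}{\frac{1}{309}} = 38945 \cdot 309 = 12034005$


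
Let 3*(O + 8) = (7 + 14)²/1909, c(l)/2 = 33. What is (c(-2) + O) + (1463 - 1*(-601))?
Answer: 4051045/1909 ≈ 2122.1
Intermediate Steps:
c(l) = 66 (c(l) = 2*33 = 66)
O = -15125/1909 (O = -8 + ((7 + 14)²/1909)/3 = -8 + (21²*(1/1909))/3 = -8 + (441*(1/1909))/3 = -8 + (⅓)*(441/1909) = -8 + 147/1909 = -15125/1909 ≈ -7.9230)
(c(-2) + O) + (1463 - 1*(-601)) = (66 - 15125/1909) + (1463 - 1*(-601)) = 110869/1909 + (1463 + 601) = 110869/1909 + 2064 = 4051045/1909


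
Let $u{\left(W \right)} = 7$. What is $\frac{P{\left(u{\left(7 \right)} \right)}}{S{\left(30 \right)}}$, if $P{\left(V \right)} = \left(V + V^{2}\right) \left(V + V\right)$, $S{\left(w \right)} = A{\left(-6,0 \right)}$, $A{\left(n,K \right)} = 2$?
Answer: $392$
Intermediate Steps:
$S{\left(w \right)} = 2$
$P{\left(V \right)} = 2 V \left(V + V^{2}\right)$ ($P{\left(V \right)} = \left(V + V^{2}\right) 2 V = 2 V \left(V + V^{2}\right)$)
$\frac{P{\left(u{\left(7 \right)} \right)}}{S{\left(30 \right)}} = \frac{2 \cdot 7^{2} \left(1 + 7\right)}{2} = 2 \cdot 49 \cdot 8 \cdot \frac{1}{2} = 784 \cdot \frac{1}{2} = 392$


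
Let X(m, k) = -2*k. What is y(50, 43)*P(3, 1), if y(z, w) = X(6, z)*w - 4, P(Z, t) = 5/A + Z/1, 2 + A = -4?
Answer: -27976/3 ≈ -9325.3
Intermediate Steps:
A = -6 (A = -2 - 4 = -6)
P(Z, t) = -⅚ + Z (P(Z, t) = 5/(-6) + Z/1 = 5*(-⅙) + Z*1 = -⅚ + Z)
y(z, w) = -4 - 2*w*z (y(z, w) = (-2*z)*w - 4 = -2*w*z - 4 = -4 - 2*w*z)
y(50, 43)*P(3, 1) = (-4 - 2*43*50)*(-⅚ + 3) = (-4 - 4300)*(13/6) = -4304*13/6 = -27976/3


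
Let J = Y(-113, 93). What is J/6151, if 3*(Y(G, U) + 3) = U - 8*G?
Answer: 988/18453 ≈ 0.053541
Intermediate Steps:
Y(G, U) = -3 - 8*G/3 + U/3 (Y(G, U) = -3 + (U - 8*G)/3 = -3 + (-8*G/3 + U/3) = -3 - 8*G/3 + U/3)
J = 988/3 (J = -3 - 8/3*(-113) + (⅓)*93 = -3 + 904/3 + 31 = 988/3 ≈ 329.33)
J/6151 = (988/3)/6151 = (988/3)*(1/6151) = 988/18453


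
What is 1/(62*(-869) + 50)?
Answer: -1/53828 ≈ -1.8578e-5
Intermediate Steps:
1/(62*(-869) + 50) = 1/(-53878 + 50) = 1/(-53828) = -1/53828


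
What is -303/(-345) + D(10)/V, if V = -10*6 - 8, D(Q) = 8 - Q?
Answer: 3549/3910 ≈ 0.90767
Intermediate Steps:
V = -68 (V = -60 - 8 = -68)
-303/(-345) + D(10)/V = -303/(-345) + (8 - 1*10)/(-68) = -303*(-1/345) + (8 - 10)*(-1/68) = 101/115 - 2*(-1/68) = 101/115 + 1/34 = 3549/3910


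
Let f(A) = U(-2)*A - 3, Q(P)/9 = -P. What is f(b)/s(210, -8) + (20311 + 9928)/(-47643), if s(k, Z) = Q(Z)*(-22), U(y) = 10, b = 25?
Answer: -19888799/25155504 ≈ -0.79063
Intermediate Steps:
Q(P) = -9*P (Q(P) = 9*(-P) = -9*P)
s(k, Z) = 198*Z (s(k, Z) = -9*Z*(-22) = 198*Z)
f(A) = -3 + 10*A (f(A) = 10*A - 3 = -3 + 10*A)
f(b)/s(210, -8) + (20311 + 9928)/(-47643) = (-3 + 10*25)/((198*(-8))) + (20311 + 9928)/(-47643) = (-3 + 250)/(-1584) + 30239*(-1/47643) = 247*(-1/1584) - 30239/47643 = -247/1584 - 30239/47643 = -19888799/25155504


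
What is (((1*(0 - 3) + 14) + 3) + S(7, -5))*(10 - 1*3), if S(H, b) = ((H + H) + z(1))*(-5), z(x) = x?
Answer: -427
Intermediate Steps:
S(H, b) = -5 - 10*H (S(H, b) = ((H + H) + 1)*(-5) = (2*H + 1)*(-5) = (1 + 2*H)*(-5) = -5 - 10*H)
(((1*(0 - 3) + 14) + 3) + S(7, -5))*(10 - 1*3) = (((1*(0 - 3) + 14) + 3) + (-5 - 10*7))*(10 - 1*3) = (((1*(-3) + 14) + 3) + (-5 - 70))*(10 - 3) = (((-3 + 14) + 3) - 75)*7 = ((11 + 3) - 75)*7 = (14 - 75)*7 = -61*7 = -427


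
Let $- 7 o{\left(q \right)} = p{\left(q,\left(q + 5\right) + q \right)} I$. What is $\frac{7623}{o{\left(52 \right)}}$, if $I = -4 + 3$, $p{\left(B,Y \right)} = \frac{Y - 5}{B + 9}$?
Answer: $\frac{3255021}{104} \approx 31298.0$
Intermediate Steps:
$p{\left(B,Y \right)} = \frac{-5 + Y}{9 + B}$
$I = -1$
$o{\left(q \right)} = \frac{2 q}{7 \left(9 + q\right)}$ ($o{\left(q \right)} = - \frac{\frac{-5 + \left(\left(q + 5\right) + q\right)}{9 + q} \left(-1\right)}{7} = - \frac{\frac{-5 + \left(\left(5 + q\right) + q\right)}{9 + q} \left(-1\right)}{7} = - \frac{\frac{-5 + \left(5 + 2 q\right)}{9 + q} \left(-1\right)}{7} = - \frac{\frac{2 q}{9 + q} \left(-1\right)}{7} = - \frac{\left(-2\right) q \frac{1}{9 + q}}{7} = \frac{2 q}{7 \left(9 + q\right)}$)
$\frac{7623}{o{\left(52 \right)}} = \frac{7623}{\frac{2}{7} \cdot 52 \frac{1}{9 + 52}} = \frac{7623}{\frac{2}{7} \cdot 52 \cdot \frac{1}{61}} = \frac{7623}{\frac{104}{427}} = 7623 \cdot \frac{427}{104} = \frac{3255021}{104}$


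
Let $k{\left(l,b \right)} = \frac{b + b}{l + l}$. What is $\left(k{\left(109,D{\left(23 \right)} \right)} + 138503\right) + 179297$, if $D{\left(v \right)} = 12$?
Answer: $\frac{34640212}{109} \approx 3.178 \cdot 10^{5}$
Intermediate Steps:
$k{\left(l,b \right)} = \frac{b}{l}$ ($k{\left(l,b \right)} = \frac{2 b}{2 l} = 2 b \frac{1}{2 l} = \frac{b}{l}$)
$\left(k{\left(109,D{\left(23 \right)} \right)} + 138503\right) + 179297 = \left(\frac{12}{109} + 138503\right) + 179297 = \frac{15096839}{109} + 179297 = \frac{34640212}{109}$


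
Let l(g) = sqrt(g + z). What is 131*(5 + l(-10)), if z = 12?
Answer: 655 + 131*sqrt(2) ≈ 840.26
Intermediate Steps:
l(g) = sqrt(12 + g) (l(g) = sqrt(g + 12) = sqrt(12 + g))
131*(5 + l(-10)) = 131*(5 + sqrt(12 - 10)) = 131*(5 + sqrt(2)) = 655 + 131*sqrt(2)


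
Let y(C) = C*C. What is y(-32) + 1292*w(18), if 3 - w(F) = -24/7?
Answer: 65308/7 ≈ 9329.7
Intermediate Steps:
y(C) = C²
w(F) = 45/7 (w(F) = 3 - (-24)/7 = 3 - 1*(-24/7) = 3 + 24/7 = 45/7)
y(-32) + 1292*w(18) = (-32)² + 1292*(45/7) = 1024 + 58140/7 = 65308/7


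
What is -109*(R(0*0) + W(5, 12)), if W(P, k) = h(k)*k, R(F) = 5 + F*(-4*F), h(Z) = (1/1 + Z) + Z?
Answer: -33245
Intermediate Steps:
h(Z) = 1 + 2*Z (h(Z) = (1 + Z) + Z = 1 + 2*Z)
R(F) = 5 - 4*F**2
W(P, k) = k*(1 + 2*k) (W(P, k) = (1 + 2*k)*k = k*(1 + 2*k))
-109*(R(0*0) + W(5, 12)) = -109*((5 - 4*(0*0)**2) + 12*(1 + 2*12)) = -109*((5 - 4*0**2) + 12*(1 + 24)) = -109*((5 - 4*0) + 12*25) = -109*((5 + 0) + 300) = -109*(5 + 300) = -109*305 = -33245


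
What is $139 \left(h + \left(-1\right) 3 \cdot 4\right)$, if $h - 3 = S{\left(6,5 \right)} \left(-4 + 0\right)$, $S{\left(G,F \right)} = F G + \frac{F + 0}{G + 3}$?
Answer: $- \frac{164159}{9} \approx -18240.0$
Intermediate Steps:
$S{\left(G,F \right)} = F G + \frac{F}{3 + G}$
$h = - \frac{1073}{9}$ ($h = 3 + \frac{5 \left(1 + 6^{2} + 3 \cdot 6\right)}{3 + 6} \left(-4 + 0\right) = 3 + \frac{5 \left(1 + 36 + 18\right)}{9} \left(-4\right) = 3 + 5 \cdot \frac{1}{9} \cdot 55 \left(-4\right) = 3 + \frac{275}{9} \left(-4\right) = 3 - \frac{1100}{9} = - \frac{1073}{9} \approx -119.22$)
$139 \left(h + \left(-1\right) 3 \cdot 4\right) = 139 \left(- \frac{1073}{9} + \left(-1\right) 3 \cdot 4\right) = 139 \left(- \frac{1073}{9} - 12\right) = 139 \left(- \frac{1181}{9}\right) = - \frac{164159}{9}$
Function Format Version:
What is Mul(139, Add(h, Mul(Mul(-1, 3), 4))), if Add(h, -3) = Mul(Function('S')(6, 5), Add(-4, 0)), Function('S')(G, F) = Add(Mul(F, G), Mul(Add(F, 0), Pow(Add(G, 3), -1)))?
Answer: Rational(-164159, 9) ≈ -18240.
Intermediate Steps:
Function('S')(G, F) = Add(Mul(F, G), Mul(F, Pow(Add(3, G), -1)))
h = Rational(-1073, 9) (h = Add(3, Mul(Mul(5, Pow(Add(3, 6), -1), Add(1, Pow(6, 2), Mul(3, 6))), Add(-4, 0))) = Add(3, Mul(Mul(5, Pow(9, -1), Add(1, 36, 18)), -4)) = Add(3, Mul(Mul(5, Rational(1, 9), 55), -4)) = Add(3, Mul(Rational(275, 9), -4)) = Add(3, Rational(-1100, 9)) = Rational(-1073, 9) ≈ -119.22)
Mul(139, Add(h, Mul(Mul(-1, 3), 4))) = Mul(139, Add(Rational(-1073, 9), Mul(Mul(-1, 3), 4))) = Mul(139, Add(Rational(-1073, 9), Mul(-3, 4))) = Mul(139, Add(Rational(-1073, 9), -12)) = Mul(139, Rational(-1181, 9)) = Rational(-164159, 9)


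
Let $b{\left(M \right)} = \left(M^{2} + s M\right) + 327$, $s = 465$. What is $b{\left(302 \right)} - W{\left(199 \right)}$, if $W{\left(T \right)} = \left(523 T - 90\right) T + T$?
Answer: $-20461651$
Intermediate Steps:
$W{\left(T \right)} = T + T \left(-90 + 523 T\right)$ ($W{\left(T \right)} = \left(-90 + 523 T\right) T + T = T \left(-90 + 523 T\right) + T = T + T \left(-90 + 523 T\right)$)
$b{\left(M \right)} = 327 + M^{2} + 465 M$ ($b{\left(M \right)} = \left(M^{2} + 465 M\right) + 327 = 327 + M^{2} + 465 M$)
$b{\left(302 \right)} - W{\left(199 \right)} = \left(327 + 302^{2} + 465 \cdot 302\right) - 199 \left(-89 + 523 \cdot 199\right) = \left(327 + 91204 + 140430\right) - 199 \left(-89 + 104077\right) = 231961 - 199 \cdot 103988 = 231961 - 20693612 = -20461651$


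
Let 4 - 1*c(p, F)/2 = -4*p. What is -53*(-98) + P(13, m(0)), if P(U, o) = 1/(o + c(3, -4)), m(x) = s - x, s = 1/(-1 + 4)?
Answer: 503821/97 ≈ 5194.0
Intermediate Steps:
s = ⅓ (s = 1/3 = ⅓ ≈ 0.33333)
c(p, F) = 8 + 8*p (c(p, F) = 8 - (-8)*p = 8 + 8*p)
m(x) = ⅓ - x
P(U, o) = 1/(32 + o) (P(U, o) = 1/(o + (8 + 8*3)) = 1/(o + (8 + 24)) = 1/(o + 32) = 1/(32 + o))
-53*(-98) + P(13, m(0)) = -53*(-98) + 1/(32 + (⅓ - 1*0)) = 5194 + 1/(32 + (⅓ + 0)) = 5194 + 1/(32 + ⅓) = 5194 + 1/(97/3) = 5194 + 3/97 = 503821/97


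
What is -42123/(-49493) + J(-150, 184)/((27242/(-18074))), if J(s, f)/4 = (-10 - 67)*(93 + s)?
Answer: -7851667481613/674144153 ≈ -11647.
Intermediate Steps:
J(s, f) = -28644 - 308*s (J(s, f) = 4*((-10 - 67)*(93 + s)) = 4*(-77*(93 + s)) = 4*(-7161 - 77*s) = -28644 - 308*s)
-42123/(-49493) + J(-150, 184)/((27242/(-18074))) = -42123/(-49493) + (-28644 - 308*(-150))/((27242/(-18074))) = -42123*(-1/49493) + (-28644 + 46200)/((27242*(-1/18074))) = 42123/49493 + 17556/(-13621/9037) = 42123/49493 + 17556*(-9037/13621) = 42123/49493 - 158653572/13621 = -7851667481613/674144153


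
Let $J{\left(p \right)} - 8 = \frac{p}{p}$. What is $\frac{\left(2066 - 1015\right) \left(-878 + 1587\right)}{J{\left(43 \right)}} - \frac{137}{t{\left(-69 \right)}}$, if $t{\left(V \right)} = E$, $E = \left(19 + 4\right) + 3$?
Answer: $\frac{19372901}{234} \approx 82790.0$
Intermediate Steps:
$J{\left(p \right)} = 9$ ($J{\left(p \right)} = 8 + \frac{p}{p} = 8 + 1 = 9$)
$E = 26$ ($E = 23 + 3 = 26$)
$t{\left(V \right)} = 26$
$\frac{\left(2066 - 1015\right) \left(-878 + 1587\right)}{J{\left(43 \right)}} - \frac{137}{t{\left(-69 \right)}} = \frac{\left(2066 - 1015\right) \left(-878 + 1587\right)}{9} - \frac{137}{26} = 1051 \cdot 709 \cdot \frac{1}{9} - \frac{137}{26} = 745159 \cdot \frac{1}{9} - \frac{137}{26} = \frac{745159}{9} - \frac{137}{26} = \frac{19372901}{234}$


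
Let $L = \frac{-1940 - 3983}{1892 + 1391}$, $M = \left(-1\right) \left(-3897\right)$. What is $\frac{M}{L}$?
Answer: $- \frac{12793851}{5923} \approx -2160.0$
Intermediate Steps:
$M = 3897$
$L = - \frac{5923}{3283} \approx -1.8041$
$\frac{M}{L} = \frac{3897}{- \frac{5923}{3283}} = 3897 \left(- \frac{3283}{5923}\right) = - \frac{12793851}{5923}$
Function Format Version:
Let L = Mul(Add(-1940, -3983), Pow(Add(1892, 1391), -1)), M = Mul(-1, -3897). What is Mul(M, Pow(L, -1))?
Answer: Rational(-12793851, 5923) ≈ -2160.0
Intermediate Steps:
M = 3897
L = Rational(-5923, 3283) (L = Mul(-5923, Pow(3283, -1)) = Mul(-5923, Rational(1, 3283)) = Rational(-5923, 3283) ≈ -1.8041)
Mul(M, Pow(L, -1)) = Mul(3897, Pow(Rational(-5923, 3283), -1)) = Mul(3897, Rational(-3283, 5923)) = Rational(-12793851, 5923)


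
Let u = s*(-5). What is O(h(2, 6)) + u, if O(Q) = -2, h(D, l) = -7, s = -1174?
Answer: 5868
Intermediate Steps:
u = 5870 (u = -1174*(-5) = 5870)
O(h(2, 6)) + u = -2 + 5870 = 5868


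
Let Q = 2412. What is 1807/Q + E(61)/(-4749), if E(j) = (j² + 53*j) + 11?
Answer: -2739379/3818196 ≈ -0.71745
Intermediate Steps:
E(j) = 11 + j² + 53*j
1807/Q + E(61)/(-4749) = 1807/2412 + (11 + 61² + 53*61)/(-4749) = 1807*(1/2412) + (11 + 3721 + 3233)*(-1/4749) = 1807/2412 + 6965*(-1/4749) = 1807/2412 - 6965/4749 = -2739379/3818196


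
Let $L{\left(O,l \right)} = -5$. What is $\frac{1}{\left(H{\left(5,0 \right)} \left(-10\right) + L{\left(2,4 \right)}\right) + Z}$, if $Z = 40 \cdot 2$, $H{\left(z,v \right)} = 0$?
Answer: $\frac{1}{75} \approx 0.013333$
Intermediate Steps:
$Z = 80$
$\frac{1}{\left(H{\left(5,0 \right)} \left(-10\right) + L{\left(2,4 \right)}\right) + Z} = \frac{1}{\left(0 \left(-10\right) - 5\right) + 80} = \frac{1}{\left(0 - 5\right) + 80} = \frac{1}{-5 + 80} = \frac{1}{75}$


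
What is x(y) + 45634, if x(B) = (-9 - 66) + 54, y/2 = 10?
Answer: 45613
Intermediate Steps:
y = 20 (y = 2*10 = 20)
x(B) = -21 (x(B) = -75 + 54 = -21)
x(y) + 45634 = -21 + 45634 = 45613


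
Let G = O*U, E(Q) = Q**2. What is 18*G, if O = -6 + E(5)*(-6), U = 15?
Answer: -42120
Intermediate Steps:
O = -156 (O = -6 + 5**2*(-6) = -6 + 25*(-6) = -6 - 150 = -156)
G = -2340 (G = -156*15 = -2340)
18*G = 18*(-2340) = -42120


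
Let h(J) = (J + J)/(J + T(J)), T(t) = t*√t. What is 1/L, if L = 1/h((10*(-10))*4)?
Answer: 2/401 - 40*I/401 ≈ 0.0049875 - 0.099751*I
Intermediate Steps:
T(t) = t^(3/2)
h(J) = 2*J/(J + J^(3/2)) (h(J) = (J + J)/(J + J^(3/2)) = (2*J)/(J + J^(3/2)) = 2*J/(J + J^(3/2)))
L = 401*(2/401 + 40*I/401)/4 (L = 1/(2*((10*(-10))*4)/((10*(-10))*4 + ((10*(-10))*4)^(3/2))) = 1/(2*(-100*4)/(-100*4 + (-100*4)^(3/2))) = 1/(2*(-400)/(-400 + (-400)^(3/2))) = 1/(2*(-400)/(-400 - 8000*I)) = 1/(2*(-400)*((-400 + 8000*I)/64160000)) = 1/(2/401 - 40*I/401) = 401*(2/401 + 40*I/401)/4 ≈ 0.5 + 10.0*I)
1/L = 1/(½ + 10*I) = 4*(½ - 10*I)/401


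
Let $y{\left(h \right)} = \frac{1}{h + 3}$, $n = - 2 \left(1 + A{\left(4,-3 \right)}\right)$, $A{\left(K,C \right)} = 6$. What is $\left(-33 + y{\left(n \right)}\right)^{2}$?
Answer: $\frac{132496}{121} \approx 1095.0$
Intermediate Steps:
$n = -14$ ($n = - 2 \left(1 + 6\right) = \left(-2\right) 7 = -14$)
$y{\left(h \right)} = \frac{1}{3 + h}$
$\left(-33 + y{\left(n \right)}\right)^{2} = \left(-33 + \frac{1}{3 - 14}\right)^{2} = \left(-33 + \frac{1}{-11}\right)^{2} = \left(-33 - \frac{1}{11}\right)^{2} = \left(- \frac{364}{11}\right)^{2} = \frac{132496}{121}$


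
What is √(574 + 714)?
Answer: 2*√322 ≈ 35.889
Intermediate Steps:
√(574 + 714) = √1288 = 2*√322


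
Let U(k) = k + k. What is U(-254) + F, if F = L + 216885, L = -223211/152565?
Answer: 33011333794/152565 ≈ 2.1638e+5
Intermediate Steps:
L = -223211/152565 (L = -223211*1/152565 = -223211/152565 ≈ -1.4631)
U(k) = 2*k
F = 33088836814/152565 (F = -223211/152565 + 216885 = 33088836814/152565 ≈ 2.1688e+5)
U(-254) + F = 2*(-254) + 33088836814/152565 = -508 + 33088836814/152565 = 33011333794/152565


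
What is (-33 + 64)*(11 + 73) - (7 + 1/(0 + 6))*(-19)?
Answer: 16441/6 ≈ 2740.2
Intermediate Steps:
(-33 + 64)*(11 + 73) - (7 + 1/(0 + 6))*(-19) = 31*84 - (7 + 1/6)*(-19) = 2604 - (7 + 1/6)*(-19) = 2604 - 1*43/6*(-19) = 2604 - 43/6*(-19) = 2604 + 817/6 = 16441/6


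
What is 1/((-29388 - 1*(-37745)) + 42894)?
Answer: 1/51251 ≈ 1.9512e-5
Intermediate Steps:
1/((-29388 - 1*(-37745)) + 42894) = 1/((-29388 + 37745) + 42894) = 1/(8357 + 42894) = 1/51251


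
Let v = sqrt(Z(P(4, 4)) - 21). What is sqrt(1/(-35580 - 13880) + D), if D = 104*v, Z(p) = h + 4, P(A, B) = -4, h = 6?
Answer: sqrt(-12365 + 63603581600*I*sqrt(11))/24730 ≈ 13.133 + 13.133*I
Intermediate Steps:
Z(p) = 10 (Z(p) = 6 + 4 = 10)
v = I*sqrt(11) (v = sqrt(10 - 21) = sqrt(-11) = I*sqrt(11) ≈ 3.3166*I)
D = 104*I*sqrt(11) (D = 104*(I*sqrt(11)) = 104*I*sqrt(11) ≈ 344.93*I)
sqrt(1/(-35580 - 13880) + D) = sqrt(1/(-35580 - 13880) + 104*I*sqrt(11)) = sqrt(1/(-49460) + 104*I*sqrt(11)) = sqrt(-1/49460 + 104*I*sqrt(11))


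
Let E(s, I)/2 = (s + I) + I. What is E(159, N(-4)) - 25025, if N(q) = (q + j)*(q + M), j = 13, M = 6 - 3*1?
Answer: -24743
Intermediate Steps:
M = 3 (M = 6 - 3 = 3)
N(q) = (3 + q)*(13 + q) (N(q) = (q + 13)*(q + 3) = (13 + q)*(3 + q) = (3 + q)*(13 + q))
E(s, I) = 2*s + 4*I (E(s, I) = 2*((s + I) + I) = 2*((I + s) + I) = 2*(s + 2*I) = 2*s + 4*I)
E(159, N(-4)) - 25025 = (2*159 + 4*(39 + (-4)**2 + 16*(-4))) - 25025 = (318 + 4*(39 + 16 - 64)) - 25025 = (318 + 4*(-9)) - 25025 = (318 - 36) - 25025 = 282 - 25025 = -24743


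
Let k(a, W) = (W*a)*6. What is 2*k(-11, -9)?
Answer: 1188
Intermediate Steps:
k(a, W) = 6*W*a
2*k(-11, -9) = 2*(6*(-9)*(-11)) = 2*594 = 1188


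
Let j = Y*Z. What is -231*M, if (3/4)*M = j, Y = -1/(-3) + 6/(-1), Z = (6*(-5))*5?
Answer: -261800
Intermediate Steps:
Z = -150 (Z = -30*5 = -150)
Y = -17/3 (Y = -1*(-⅓) + 6*(-1) = ⅓ - 6 = -17/3 ≈ -5.6667)
j = 850 (j = -17/3*(-150) = 850)
M = 3400/3 (M = (4/3)*850 = 3400/3 ≈ 1133.3)
-231*M = -231*3400/3 = -261800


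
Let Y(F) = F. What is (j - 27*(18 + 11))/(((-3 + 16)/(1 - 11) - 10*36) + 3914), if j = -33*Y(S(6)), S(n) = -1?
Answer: -7500/35527 ≈ -0.21111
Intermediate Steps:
j = 33 (j = -33*(-1) = 33)
(j - 27*(18 + 11))/(((-3 + 16)/(1 - 11) - 10*36) + 3914) = (33 - 27*(18 + 11))/(((-3 + 16)/(1 - 11) - 10*36) + 3914) = (33 - 27*29)/((13/(-10) - 360) + 3914) = (33 - 783)/((13*(-1/10) - 360) + 3914) = -750/((-13/10 - 360) + 3914) = -750/(-3613/10 + 3914) = -750/35527/10 = -750*10/35527 = -7500/35527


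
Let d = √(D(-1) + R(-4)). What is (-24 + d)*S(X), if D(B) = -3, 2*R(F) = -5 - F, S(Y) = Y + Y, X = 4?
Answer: -192 + 4*I*√14 ≈ -192.0 + 14.967*I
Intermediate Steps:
S(Y) = 2*Y
R(F) = -5/2 - F/2 (R(F) = (-5 - F)/2 = -5/2 - F/2)
d = I*√14/2 (d = √(-3 + (-5/2 - ½*(-4))) = √(-3 + (-5/2 + 2)) = √(-3 - ½) = √(-7/2) = I*√14/2 ≈ 1.8708*I)
(-24 + d)*S(X) = (-24 + I*√14/2)*(2*4) = (-24 + I*√14/2)*8 = -192 + 4*I*√14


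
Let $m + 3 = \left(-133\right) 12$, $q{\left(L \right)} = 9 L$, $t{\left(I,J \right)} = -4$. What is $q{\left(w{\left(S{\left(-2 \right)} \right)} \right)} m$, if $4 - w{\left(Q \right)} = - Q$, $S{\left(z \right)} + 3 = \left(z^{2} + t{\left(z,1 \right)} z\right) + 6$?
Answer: $-273429$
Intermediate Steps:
$S{\left(z \right)} = 3 + z^{2} - 4 z$ ($S{\left(z \right)} = -3 + \left(\left(z^{2} - 4 z\right) + 6\right) = -3 + \left(6 + z^{2} - 4 z\right) = 3 + z^{2} - 4 z$)
$w{\left(Q \right)} = 4 + Q$ ($w{\left(Q \right)} = 4 - - Q = 4 + Q$)
$m = -1599$ ($m = -3 - 1596 = -1599$)
$q{\left(w{\left(S{\left(-2 \right)} \right)} \right)} m = 9 \left(4 + \left(3 + \left(-2\right)^{2} - -8\right)\right) \left(-1599\right) = 9 \left(4 + \left(3 + 4 + 8\right)\right) \left(-1599\right) = 9 \left(4 + 15\right) \left(-1599\right) = 9 \cdot 19 \left(-1599\right) = 171 \left(-1599\right) = -273429$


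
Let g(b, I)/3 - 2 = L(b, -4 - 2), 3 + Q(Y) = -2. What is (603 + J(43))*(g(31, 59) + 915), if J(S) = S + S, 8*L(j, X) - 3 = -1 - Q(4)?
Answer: 5091021/8 ≈ 6.3638e+5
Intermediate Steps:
Q(Y) = -5 (Q(Y) = -3 - 2 = -5)
L(j, X) = 7/8 (L(j, X) = 3/8 + (-1 - 1*(-5))/8 = 3/8 + (-1 + 5)/8 = 3/8 + (1/8)*4 = 3/8 + 1/2 = 7/8)
g(b, I) = 69/8 (g(b, I) = 6 + 3*(7/8) = 6 + 21/8 = 69/8)
J(S) = 2*S
(603 + J(43))*(g(31, 59) + 915) = (603 + 2*43)*(69/8 + 915) = (603 + 86)*(7389/8) = 689*(7389/8) = 5091021/8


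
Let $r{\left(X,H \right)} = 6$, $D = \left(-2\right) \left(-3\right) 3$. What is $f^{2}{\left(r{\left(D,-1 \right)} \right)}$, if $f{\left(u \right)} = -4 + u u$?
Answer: $1024$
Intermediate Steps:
$D = 18$ ($D = 6 \cdot 3 = 18$)
$f{\left(u \right)} = -4 + u^{2}$
$f^{2}{\left(r{\left(D,-1 \right)} \right)} = \left(-4 + 6^{2}\right)^{2} = \left(-4 + 36\right)^{2} = 32^{2} = 1024$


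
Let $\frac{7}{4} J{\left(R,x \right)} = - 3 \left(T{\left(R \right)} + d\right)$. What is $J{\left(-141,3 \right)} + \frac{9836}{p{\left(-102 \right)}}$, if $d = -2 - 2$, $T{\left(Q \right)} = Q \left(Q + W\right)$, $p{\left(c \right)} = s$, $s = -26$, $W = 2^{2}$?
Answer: $- \frac{435322}{13} \approx -33486.0$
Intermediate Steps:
$W = 4$
$p{\left(c \right)} = -26$
$T{\left(Q \right)} = Q \left(4 + Q\right)$ ($T{\left(Q \right)} = Q \left(Q + 4\right) = Q \left(4 + Q\right)$)
$d = -4$ ($d = -2 - 2 = -4$)
$J{\left(R,x \right)} = \frac{48}{7} - \frac{12 R \left(4 + R\right)}{7}$ ($J{\left(R,x \right)} = \frac{4 \left(- 3 \left(R \left(4 + R\right) - 4\right)\right)}{7} = \frac{4 \left(- 3 \left(-4 + R \left(4 + R\right)\right)\right)}{7} = \frac{4 \left(12 - 3 R \left(4 + R\right)\right)}{7} = \frac{48}{7} - \frac{12 R \left(4 + R\right)}{7}$)
$J{\left(-141,3 \right)} + \frac{9836}{p{\left(-102 \right)}} = \left(\frac{48}{7} - - \frac{1692 \left(4 - 141\right)}{7}\right) + \frac{9836}{-26} = \left(\frac{48}{7} - \left(- \frac{1692}{7}\right) \left(-137\right)\right) + 9836 \left(- \frac{1}{26}\right) = \left(\frac{48}{7} - \frac{231804}{7}\right) - \frac{4918}{13} = -33108 - \frac{4918}{13} = - \frac{435322}{13}$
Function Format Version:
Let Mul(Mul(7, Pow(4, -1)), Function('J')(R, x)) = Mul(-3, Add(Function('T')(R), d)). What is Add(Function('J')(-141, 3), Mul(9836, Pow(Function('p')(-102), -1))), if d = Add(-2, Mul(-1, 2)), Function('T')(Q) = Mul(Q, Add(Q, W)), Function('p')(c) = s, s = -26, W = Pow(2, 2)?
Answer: Rational(-435322, 13) ≈ -33486.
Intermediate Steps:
W = 4
Function('p')(c) = -26
Function('T')(Q) = Mul(Q, Add(4, Q)) (Function('T')(Q) = Mul(Q, Add(Q, 4)) = Mul(Q, Add(4, Q)))
d = -4 (d = Add(-2, -2) = -4)
Function('J')(R, x) = Add(Rational(48, 7), Mul(Rational(-12, 7), R, Add(4, R))) (Function('J')(R, x) = Mul(Rational(4, 7), Mul(-3, Add(Mul(R, Add(4, R)), -4))) = Mul(Rational(4, 7), Mul(-3, Add(-4, Mul(R, Add(4, R))))) = Mul(Rational(4, 7), Add(12, Mul(-3, R, Add(4, R)))) = Add(Rational(48, 7), Mul(Rational(-12, 7), R, Add(4, R))))
Add(Function('J')(-141, 3), Mul(9836, Pow(Function('p')(-102), -1))) = Add(Add(Rational(48, 7), Mul(Rational(-12, 7), -141, Add(4, -141))), Mul(9836, Pow(-26, -1))) = Add(Add(Rational(48, 7), Mul(Rational(-12, 7), -141, -137)), Mul(9836, Rational(-1, 26))) = Add(Add(Rational(48, 7), Rational(-231804, 7)), Rational(-4918, 13)) = Add(-33108, Rational(-4918, 13)) = Rational(-435322, 13)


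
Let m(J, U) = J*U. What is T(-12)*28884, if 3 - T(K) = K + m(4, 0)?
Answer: 433260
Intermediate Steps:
T(K) = 3 - K (T(K) = 3 - (K + 4*0) = 3 - (K + 0) = 3 - K)
T(-12)*28884 = (3 - 1*(-12))*28884 = (3 + 12)*28884 = 15*28884 = 433260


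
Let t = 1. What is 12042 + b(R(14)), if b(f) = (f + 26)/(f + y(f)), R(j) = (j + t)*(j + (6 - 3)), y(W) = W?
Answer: 6141701/510 ≈ 12043.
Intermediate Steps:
R(j) = (1 + j)*(3 + j) (R(j) = (j + 1)*(j + (6 - 3)) = (1 + j)*(j + 3) = (1 + j)*(3 + j))
b(f) = (26 + f)/(2*f) (b(f) = (f + 26)/(f + f) = (26 + f)/((2*f)) = (26 + f)*(1/(2*f)) = (26 + f)/(2*f))
12042 + b(R(14)) = 12042 + (26 + (3 + 14**2 + 4*14))/(2*(3 + 14**2 + 4*14)) = 12042 + (26 + (3 + 196 + 56))/(2*(3 + 196 + 56)) = 12042 + (1/2)*(26 + 255)/255 = 12042 + (1/2)*(1/255)*281 = 12042 + 281/510 = 6141701/510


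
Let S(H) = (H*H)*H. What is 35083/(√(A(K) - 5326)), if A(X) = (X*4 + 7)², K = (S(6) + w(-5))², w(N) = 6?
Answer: 35083*√38865357123/38865357123 ≈ 0.17796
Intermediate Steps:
S(H) = H³ (S(H) = H²*H = H³)
K = 49284 (K = (6³ + 6)² = (216 + 6)² = 222² = 49284)
A(X) = (7 + 4*X)² (A(X) = (4*X + 7)² = (7 + 4*X)²)
35083/(√(A(K) - 5326)) = 35083/(√((7 + 4*49284)² - 5326)) = 35083/(√((7 + 197136)² - 5326)) = 35083/(√(197143² - 5326)) = 35083/(√(38865362449 - 5326)) = 35083/(√38865357123) = 35083*(√38865357123/38865357123) = 35083*√38865357123/38865357123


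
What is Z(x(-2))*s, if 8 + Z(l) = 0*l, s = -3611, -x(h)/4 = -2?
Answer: 28888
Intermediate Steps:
x(h) = 8 (x(h) = -4*(-2) = 8)
Z(l) = -8 (Z(l) = -8 + 0*l = -8 + 0 = -8)
Z(x(-2))*s = -8*(-3611) = 28888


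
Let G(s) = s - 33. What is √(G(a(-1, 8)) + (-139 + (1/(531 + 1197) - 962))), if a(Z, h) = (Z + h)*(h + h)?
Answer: I*√5298045/72 ≈ 31.969*I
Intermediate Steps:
a(Z, h) = 2*h*(Z + h) (a(Z, h) = (Z + h)*(2*h) = 2*h*(Z + h))
G(s) = -33 + s
√(G(a(-1, 8)) + (-139 + (1/(531 + 1197) - 962))) = √((-33 + 2*8*(-1 + 8)) + (-139 + (1/(531 + 1197) - 962))) = √((-33 + 2*8*7) + (-139 + (1/1728 - 962))) = √((-33 + 112) + (-139 + (1/1728 - 962))) = √(79 + (-139 - 1662335/1728)) = √(79 - 1902527/1728) = √(-1766015/1728) = I*√5298045/72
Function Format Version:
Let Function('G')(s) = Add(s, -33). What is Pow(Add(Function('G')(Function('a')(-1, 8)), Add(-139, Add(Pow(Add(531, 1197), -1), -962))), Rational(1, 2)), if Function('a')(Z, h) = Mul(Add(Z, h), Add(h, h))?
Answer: Mul(Rational(1, 72), I, Pow(5298045, Rational(1, 2))) ≈ Mul(31.969, I)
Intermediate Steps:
Function('a')(Z, h) = Mul(2, h, Add(Z, h)) (Function('a')(Z, h) = Mul(Add(Z, h), Mul(2, h)) = Mul(2, h, Add(Z, h)))
Function('G')(s) = Add(-33, s)
Pow(Add(Function('G')(Function('a')(-1, 8)), Add(-139, Add(Pow(Add(531, 1197), -1), -962))), Rational(1, 2)) = Pow(Add(Add(-33, Mul(2, 8, Add(-1, 8))), Add(-139, Add(Pow(Add(531, 1197), -1), -962))), Rational(1, 2)) = Pow(Add(Add(-33, Mul(2, 8, 7)), Add(-139, Add(Pow(1728, -1), -962))), Rational(1, 2)) = Pow(Add(Add(-33, 112), Add(-139, Add(Rational(1, 1728), -962))), Rational(1, 2)) = Pow(Add(79, Add(-139, Rational(-1662335, 1728))), Rational(1, 2)) = Pow(Add(79, Rational(-1902527, 1728)), Rational(1, 2)) = Pow(Rational(-1766015, 1728), Rational(1, 2)) = Mul(Rational(1, 72), I, Pow(5298045, Rational(1, 2)))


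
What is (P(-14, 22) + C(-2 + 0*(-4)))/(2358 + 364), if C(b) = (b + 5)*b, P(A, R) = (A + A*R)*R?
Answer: -3545/1361 ≈ -2.6047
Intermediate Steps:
P(A, R) = R*(A + A*R)
C(b) = b*(5 + b) (C(b) = (5 + b)*b = b*(5 + b))
(P(-14, 22) + C(-2 + 0*(-4)))/(2358 + 364) = (-14*22*(1 + 22) + (-2 + 0*(-4))*(5 + (-2 + 0*(-4))))/(2358 + 364) = (-14*22*23 + (-2 + 0)*(5 + (-2 + 0)))/2722 = (-7084 - 2*(5 - 2))*(1/2722) = (-7084 - 2*3)*(1/2722) = (-7084 - 6)*(1/2722) = -7090*1/2722 = -3545/1361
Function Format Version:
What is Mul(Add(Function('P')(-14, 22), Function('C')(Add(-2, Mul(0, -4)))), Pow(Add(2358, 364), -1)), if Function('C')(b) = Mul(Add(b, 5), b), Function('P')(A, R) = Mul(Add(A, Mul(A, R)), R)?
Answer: Rational(-3545, 1361) ≈ -2.6047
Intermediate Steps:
Function('P')(A, R) = Mul(R, Add(A, Mul(A, R)))
Function('C')(b) = Mul(b, Add(5, b)) (Function('C')(b) = Mul(Add(5, b), b) = Mul(b, Add(5, b)))
Mul(Add(Function('P')(-14, 22), Function('C')(Add(-2, Mul(0, -4)))), Pow(Add(2358, 364), -1)) = Mul(Add(Mul(-14, 22, Add(1, 22)), Mul(Add(-2, Mul(0, -4)), Add(5, Add(-2, Mul(0, -4))))), Pow(Add(2358, 364), -1)) = Mul(Add(Mul(-14, 22, 23), Mul(Add(-2, 0), Add(5, Add(-2, 0)))), Pow(2722, -1)) = Mul(Add(-7084, Mul(-2, Add(5, -2))), Rational(1, 2722)) = Mul(Add(-7084, Mul(-2, 3)), Rational(1, 2722)) = Mul(Add(-7084, -6), Rational(1, 2722)) = Mul(-7090, Rational(1, 2722)) = Rational(-3545, 1361)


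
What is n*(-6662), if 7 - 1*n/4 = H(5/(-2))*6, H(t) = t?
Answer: -586256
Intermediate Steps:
n = 88 (n = 28 - 4*5/(-2)*6 = 28 - 4*5*(-½)*6 = 28 - (-10)*6 = 28 - 4*(-15) = 28 + 60 = 88)
n*(-6662) = 88*(-6662) = -586256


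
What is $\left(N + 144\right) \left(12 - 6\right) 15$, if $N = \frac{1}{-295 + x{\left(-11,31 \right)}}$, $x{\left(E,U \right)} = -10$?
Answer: $\frac{790542}{61} \approx 12960.0$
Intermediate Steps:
$N = - \frac{1}{305}$ ($N = \frac{1}{-295 - 10} = \frac{1}{-305} = - \frac{1}{305} \approx -0.0032787$)
$\left(N + 144\right) \left(12 - 6\right) 15 = \left(- \frac{1}{305} + 144\right) \left(12 - 6\right) 15 = \frac{43919 \cdot 6 \cdot 15}{305} = \frac{43919}{305} \cdot 90 = \frac{790542}{61}$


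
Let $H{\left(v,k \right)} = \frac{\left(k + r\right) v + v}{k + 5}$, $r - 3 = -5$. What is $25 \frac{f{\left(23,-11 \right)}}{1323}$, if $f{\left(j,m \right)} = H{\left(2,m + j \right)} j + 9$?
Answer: $\frac{16475}{22491} \approx 0.73252$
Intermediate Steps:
$r = -2$ ($r = 3 - 5 = -2$)
$H{\left(v,k \right)} = \frac{v + v \left(-2 + k\right)}{5 + k}$ ($H{\left(v,k \right)} = \frac{\left(k - 2\right) v + v}{k + 5} = \frac{\left(-2 + k\right) v + v}{5 + k} = \frac{v \left(-2 + k\right) + v}{5 + k} = \frac{v + v \left(-2 + k\right)}{5 + k}$)
$f{\left(j,m \right)} = 9 + \frac{2 j \left(-1 + j + m\right)}{5 + j + m}$ ($f{\left(j,m \right)} = \frac{2 \left(-1 + \left(m + j\right)\right)}{5 + \left(m + j\right)} j + 9 = \frac{2 \left(-1 + \left(j + m\right)\right)}{5 + \left(j + m\right)} j + 9 = \frac{2 \left(-1 + j + m\right)}{5 + j + m} j + 9 = \frac{2 j \left(-1 + j + m\right)}{5 + j + m} + 9 = 9 + \frac{2 j \left(-1 + j + m\right)}{5 + j + m}$)
$25 \frac{f{\left(23,-11 \right)}}{1323} = 25 \frac{\frac{1}{5 + 23 - 11} \left(45 + 9 \cdot 23 + 9 \left(-11\right) + 2 \cdot 23 \left(-1 + 23 - 11\right)\right)}{1323} = 25 \frac{45 + 207 - 99 + 2 \cdot 23 \cdot 11}{17} \cdot \frac{1}{1323} = 25 \frac{45 + 207 - 99 + 506}{17} \cdot \frac{1}{1323} = 25 \cdot \frac{1}{17} \cdot 659 \cdot \frac{1}{1323} = 25 \cdot \frac{659}{17} \cdot \frac{1}{1323} = 25 \cdot \frac{659}{22491} = \frac{16475}{22491}$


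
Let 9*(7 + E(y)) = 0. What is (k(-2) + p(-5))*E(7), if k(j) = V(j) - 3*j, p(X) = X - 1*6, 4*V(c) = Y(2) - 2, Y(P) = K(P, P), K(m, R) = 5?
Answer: 119/4 ≈ 29.750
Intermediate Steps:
Y(P) = 5
E(y) = -7 (E(y) = -7 + (1/9)*0 = -7 + 0 = -7)
V(c) = 3/4 (V(c) = (5 - 2)/4 = (1/4)*3 = 3/4)
p(X) = -6 + X (p(X) = X - 6 = -6 + X)
k(j) = 3/4 - 3*j
(k(-2) + p(-5))*E(7) = ((3/4 - 3*(-2)) + (-6 - 5))*(-7) = ((3/4 + 6) - 11)*(-7) = (27/4 - 11)*(-7) = -17/4*(-7) = 119/4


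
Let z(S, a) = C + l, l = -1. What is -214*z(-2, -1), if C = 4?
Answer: -642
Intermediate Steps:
z(S, a) = 3 (z(S, a) = 4 - 1 = 3)
-214*z(-2, -1) = -214*3 = -642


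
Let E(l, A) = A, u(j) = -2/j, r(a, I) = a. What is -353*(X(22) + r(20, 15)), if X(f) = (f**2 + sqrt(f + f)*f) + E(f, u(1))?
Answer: -177206 - 15532*sqrt(11) ≈ -2.2872e+5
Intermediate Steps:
X(f) = -2 + f**2 + sqrt(2)*f**(3/2) (X(f) = (f**2 + sqrt(f + f)*f) - 2/1 = (f**2 + sqrt(2*f)*f) - 2*1 = (f**2 + (sqrt(2)*sqrt(f))*f) - 2 = (f**2 + sqrt(2)*f**(3/2)) - 2 = -2 + f**2 + sqrt(2)*f**(3/2))
-353*(X(22) + r(20, 15)) = -353*((-2 + 22**2 + sqrt(2)*22**(3/2)) + 20) = -353*((-2 + 484 + sqrt(2)*(22*sqrt(22))) + 20) = -353*((-2 + 484 + 44*sqrt(11)) + 20) = -353*((482 + 44*sqrt(11)) + 20) = -353*(502 + 44*sqrt(11)) = -177206 - 15532*sqrt(11)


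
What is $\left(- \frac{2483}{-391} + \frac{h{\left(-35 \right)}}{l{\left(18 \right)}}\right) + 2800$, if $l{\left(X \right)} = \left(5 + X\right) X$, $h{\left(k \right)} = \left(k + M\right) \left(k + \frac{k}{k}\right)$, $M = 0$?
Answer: $\frac{9885662}{3519} \approx 2809.2$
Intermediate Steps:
$h{\left(k \right)} = k \left(1 + k\right)$ ($h{\left(k \right)} = \left(k + 0\right) \left(k + \frac{k}{k}\right) = k \left(k + 1\right) = k \left(1 + k\right)$)
$l{\left(X \right)} = X \left(5 + X\right)$
$\left(- \frac{2483}{-391} + \frac{h{\left(-35 \right)}}{l{\left(18 \right)}}\right) + 2800 = \left(- \frac{2483}{-391} + \frac{\left(-35\right) \left(1 - 35\right)}{18 \left(5 + 18\right)}\right) + 2800 = \left(\left(-2483\right) \left(- \frac{1}{391}\right) + \frac{\left(-35\right) \left(-34\right)}{18 \cdot 23}\right) + 2800 = \left(\frac{2483}{391} + \frac{1190}{414}\right) + 2800 = \left(\frac{2483}{391} + 1190 \cdot \frac{1}{414}\right) + 2800 = \left(\frac{2483}{391} + \frac{595}{207}\right) + 2800 = \frac{32462}{3519} + 2800 = \frac{9885662}{3519}$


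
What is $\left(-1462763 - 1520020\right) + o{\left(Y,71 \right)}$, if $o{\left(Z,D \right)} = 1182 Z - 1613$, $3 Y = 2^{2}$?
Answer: $-2982820$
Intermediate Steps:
$Y = \frac{4}{3}$ ($Y = \frac{2^{2}}{3} = \frac{1}{3} \cdot 4 = \frac{4}{3} \approx 1.3333$)
$o{\left(Z,D \right)} = -1613 + 1182 Z$
$\left(-1462763 - 1520020\right) + o{\left(Y,71 \right)} = \left(-1462763 - 1520020\right) + \left(-1613 + 1182 \cdot \frac{4}{3}\right) = -2982783 + \left(-1613 + 1576\right) = -2982783 - 37 = -2982820$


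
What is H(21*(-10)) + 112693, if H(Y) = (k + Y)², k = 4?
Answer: 155129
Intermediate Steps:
H(Y) = (4 + Y)²
H(21*(-10)) + 112693 = (4 + 21*(-10))² + 112693 = (4 - 210)² + 112693 = (-206)² + 112693 = 42436 + 112693 = 155129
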